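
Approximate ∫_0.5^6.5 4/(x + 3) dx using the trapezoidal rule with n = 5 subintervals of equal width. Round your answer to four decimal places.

4.0276

Δx = (6.5 − 0.5)/5 = 1.2.
f(0.5) = 8/7, f(1.7) = 40/47, f(2.9) = 40/59, f(4.1) = 40/71, f(5.3) = 40/83, f(6.5) = 8/19.
T_5 = (Δx/2)·[f(x_0) + 2f(x_1) + ... + 2f(x_{4}) + f(x_5)].
Sum ≈ 4.0276.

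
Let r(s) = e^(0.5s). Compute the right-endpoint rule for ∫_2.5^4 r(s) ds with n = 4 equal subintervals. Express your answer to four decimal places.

Δs = (4 − 2.5)/4 = 0.375.
Right endpoints: 2.875, 3.25, 3.625, 4.
r(2.875) ≈ 4.2102, r(3.25) ≈ 5.0784, r(3.625) ≈ 6.1257, r(4) ≈ 7.3891.
Sum = Δs · [r(2.875) + r(3.25) + r(3.625) + r(4)].
Sum ≈ 8.5513.

8.5513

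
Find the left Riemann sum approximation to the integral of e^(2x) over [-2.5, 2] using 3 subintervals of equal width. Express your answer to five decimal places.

4.29053

Δx = (2 − (-2.5))/3 = 1.5.
Left endpoints: -2.5, -1, 0.5.
f(-2.5) ≈ 0.00674, f(-1) ≈ 0.13534, f(0.5) ≈ 2.71828.
Sum = Δx · [f(-2.5) + f(-1) + f(0.5)].
Sum ≈ 4.29053.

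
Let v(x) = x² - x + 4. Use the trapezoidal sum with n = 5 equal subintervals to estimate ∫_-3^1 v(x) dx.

29.76

Δx = (1 − (-3))/5 = 0.8.
v(-3) = 16, v(-2.2) = 11.04, v(-1.4) = 7.36, v(-0.6) = 4.96, v(0.2) = 3.84, v(1) = 4.
T_5 = (Δx/2)·[v(x_0) + 2v(x_1) + ... + 2v(x_{4}) + v(x_5)].
Sum = 29.76.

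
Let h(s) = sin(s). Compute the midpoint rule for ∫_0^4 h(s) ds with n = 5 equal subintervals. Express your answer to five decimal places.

Δs = (4 − 0)/5 = 0.8.
Midpoints: 0.4, 1.2, 2, 2.8, 3.6.
h(0.4) ≈ 0.38942, h(1.2) ≈ 0.93204, h(2) ≈ 0.90930, h(2.8) ≈ 0.33499, h(3.6) ≈ -0.44252.
Sum = Δs · [h(0.4) + h(1.2) + h(2) + h(2.8) + h(3.6)].
Sum ≈ 1.69858.

1.69858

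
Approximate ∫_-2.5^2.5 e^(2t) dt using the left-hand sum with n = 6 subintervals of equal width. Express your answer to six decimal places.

Δt = (2.5 − (-2.5))/6 = 5/6.
Left endpoints: -2.5, -5/3, -5/6, 0, 5/6, 5/3.
f(-2.5) ≈ 0.006738, f(-5/3) ≈ 0.035674, f(-5/6) ≈ 0.188876, f(0) ≈ 1.000000, f(5/6) ≈ 5.294490, f(5/3) ≈ 28.031625.
Sum = Δt · [f(-2.5) + f(-5/3) + f(-5/6) + ...].
Sum ≈ 28.797835.

28.797835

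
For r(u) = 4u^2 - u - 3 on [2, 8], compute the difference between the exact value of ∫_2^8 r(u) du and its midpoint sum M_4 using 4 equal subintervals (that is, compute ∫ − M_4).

Exact integral: ∫_2^8 r(u) du = 624.
M_4 = 619.5.
Error = 624 − 619.5 = 4.5.

4.5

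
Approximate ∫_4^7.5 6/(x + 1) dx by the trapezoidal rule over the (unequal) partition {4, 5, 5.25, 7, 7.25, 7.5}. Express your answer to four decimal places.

3.2051

Subinterval widths: 1, 0.25, 1.75, 0.25, 0.25.
f(4) = 1.2, f(5) = 1, f(5.25) = 0.96, f(7) = 0.75, f(7.25) = 8/11, f(7.5) = 12/17.
On each subinterval the trapezoid contributes (Δx_i/2)·[f(x_{i-1}) + f(x_i)].
Sum ≈ 3.2051.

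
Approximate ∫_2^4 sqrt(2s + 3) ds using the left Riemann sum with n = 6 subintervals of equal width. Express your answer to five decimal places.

Δs = (4 − 2)/6 = 1/3.
Left endpoints: 2, 7/3, 8/3, 3, 10/3, 11/3.
f(2) ≈ 2.64575, f(7/3) ≈ 2.76887, f(8/3) ≈ 2.88675, f(3) ≈ 3.00000, f(10/3) ≈ 3.10913, f(11/3) ≈ 3.21455.
Sum = Δs · [f(2) + f(7/3) + f(8/3) + ...].
Sum ≈ 5.87502.

5.87502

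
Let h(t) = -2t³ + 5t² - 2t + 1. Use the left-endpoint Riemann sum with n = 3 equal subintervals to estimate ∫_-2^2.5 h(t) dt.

Δt = (2.5 − (-2))/3 = 1.5.
Left endpoints: -2, -0.5, 1.
h(-2) = 41, h(-0.5) = 3.5, h(1) = 2.
Sum = Δt · [h(-2) + h(-0.5) + h(1)].
Sum = 69.75.

69.75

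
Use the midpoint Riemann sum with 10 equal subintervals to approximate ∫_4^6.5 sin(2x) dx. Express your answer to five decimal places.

Δx = (6.5 − 4)/10 = 0.25.
Midpoints: 4.125, 4.375, 4.625, 4.875, 5.125, 5.375, 5.625, 5.875, 6.125, 6.375.
f(4.125) ≈ 0.92260, f(4.375) ≈ 0.62472, f(4.625) ≈ 0.17389, f(4.875) ≈ -0.31952, f(5.125) ≈ -0.73470, f(5.375) ≈ -0.97000, f(5.625) ≈ -0.96781, f(5.875) ≈ -0.72866, f(6.125) ≈ -0.31112, f(6.375) ≈ 0.18260.
Sum = Δx · [f(4.125) + f(4.375) + f(4.625) + ...].
Sum ≈ -0.53200.

-0.53200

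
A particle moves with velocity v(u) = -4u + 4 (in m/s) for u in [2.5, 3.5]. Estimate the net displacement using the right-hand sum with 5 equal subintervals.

Δu = (3.5 − 2.5)/5 = 0.2.
Right endpoints: 2.7, 2.9, 3.1, 3.3, 3.5.
v(2.7) = -6.8, v(2.9) = -7.6, v(3.1) = -8.4, v(3.3) = -9.2, v(3.5) = -10.
Sum = Δu · [v(2.7) + v(2.9) + v(3.1) + v(3.3) + v(3.5)].
Sum = -8.4.

-8.4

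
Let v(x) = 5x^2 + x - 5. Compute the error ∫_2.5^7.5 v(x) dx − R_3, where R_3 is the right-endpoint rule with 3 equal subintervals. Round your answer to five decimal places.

Exact integral: ∫_2.5^7.5 v(x) dx ≈ 677.0833333.
R_3 ≈ 901.1574074.
Error ≈ 677.0833333 − 901.1574074 ≈ -224.07407.

-224.07407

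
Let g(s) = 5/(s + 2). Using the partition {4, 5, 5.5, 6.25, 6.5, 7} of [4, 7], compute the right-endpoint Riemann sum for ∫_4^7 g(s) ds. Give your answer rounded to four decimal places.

Subinterval widths: 1, 0.5, 0.75, 0.25, 0.5.
Right endpoints: 5, 5.5, 6.25, 6.5, 7.
g(5) = 5/7, g(5.5) = 2/3, g(6.25) = 20/33, g(6.5) = 10/17, g(7) = 5/9.
Sum = Σ Δs_i · g(s_i).
Sum ≈ 1.9270.

1.9270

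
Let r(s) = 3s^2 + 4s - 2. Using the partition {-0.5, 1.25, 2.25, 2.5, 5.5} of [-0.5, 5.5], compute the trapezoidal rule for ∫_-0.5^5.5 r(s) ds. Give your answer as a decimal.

231.1875

Subinterval widths: 1.75, 1, 0.25, 3.
r(-0.5) = -3.25, r(1.25) = 7.6875, r(2.25) = 22.1875, r(2.5) = 26.75, r(5.5) = 110.75.
On each subinterval the trapezoid contributes (Δs_i/2)·[r(s_{i-1}) + r(s_i)].
Sum = 231.1875.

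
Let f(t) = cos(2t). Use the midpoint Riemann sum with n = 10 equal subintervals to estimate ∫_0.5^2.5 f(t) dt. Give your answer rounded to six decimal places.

Δt = (2.5 − 0.5)/10 = 0.2.
Midpoints: 0.6, 0.8, 1, 1.2, 1.4, 1.6, 1.8, 2, 2.2, 2.4.
f(0.6) ≈ 0.362358, f(0.8) ≈ -0.029200, f(1) ≈ -0.416147, f(1.2) ≈ -0.737394, f(1.4) ≈ -0.942222, f(1.6) ≈ -0.998295, f(1.8) ≈ -0.896758, f(2) ≈ -0.653644, f(2.2) ≈ -0.307333, f(2.4) ≈ 0.087499.
Sum = Δt · [f(0.6) + f(0.8) + f(1) + ...].
Sum ≈ -0.906227.

-0.906227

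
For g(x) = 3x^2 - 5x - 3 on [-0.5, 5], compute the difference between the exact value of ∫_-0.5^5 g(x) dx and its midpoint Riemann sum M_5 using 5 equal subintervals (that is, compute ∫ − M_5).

1.66375

Exact integral: ∫_-0.5^5 g(x) dx = 46.75.
M_5 = 45.08625.
Error = 46.75 − 45.08625 = 1.66375.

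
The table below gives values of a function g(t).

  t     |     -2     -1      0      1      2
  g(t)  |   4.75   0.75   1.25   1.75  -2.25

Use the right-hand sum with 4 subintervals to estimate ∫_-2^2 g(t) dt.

Δt = 1.
Sum = 1·[0.75 + 1.25 + 1.75 + (-2.25)] = 1.5.

1.5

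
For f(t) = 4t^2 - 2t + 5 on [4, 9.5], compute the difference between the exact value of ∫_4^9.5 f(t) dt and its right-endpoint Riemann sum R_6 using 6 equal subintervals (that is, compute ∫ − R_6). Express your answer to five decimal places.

-134.16435

Exact integral: ∫_4^9.5 f(t) dt ≈ 1011.0833333.
R_6 ≈ 1145.2476852.
Error ≈ 1011.0833333 − 1145.2476852 ≈ -134.16435.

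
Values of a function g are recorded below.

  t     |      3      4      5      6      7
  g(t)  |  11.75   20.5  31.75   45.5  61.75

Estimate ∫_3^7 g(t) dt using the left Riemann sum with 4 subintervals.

Δt = 1.
Sum = 1·[11.75 + 20.5 + 31.75 + 45.5] = 109.5.

109.5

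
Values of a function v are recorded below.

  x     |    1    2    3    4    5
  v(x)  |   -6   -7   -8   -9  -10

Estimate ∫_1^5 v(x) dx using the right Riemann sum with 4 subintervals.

-34

Δx = 1.
Sum = 1·[(-7) + (-8) + (-9) + (-10)] = -34.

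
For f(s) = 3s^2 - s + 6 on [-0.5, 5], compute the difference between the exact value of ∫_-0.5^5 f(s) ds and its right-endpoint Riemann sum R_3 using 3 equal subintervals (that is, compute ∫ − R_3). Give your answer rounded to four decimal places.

Exact integral: ∫_-0.5^5 f(s) ds = 145.75.
R_3 ≈ 218.013889.
Error ≈ 145.75 − 218.013889 ≈ -72.2639.

-72.2639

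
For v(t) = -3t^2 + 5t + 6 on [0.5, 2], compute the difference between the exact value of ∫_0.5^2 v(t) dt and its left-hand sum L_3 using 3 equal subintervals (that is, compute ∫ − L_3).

Exact integral: ∫_0.5^2 v(t) dt = 10.5.
L_3 = 11.25.
Error = 10.5 − 11.25 = -0.75.

-0.75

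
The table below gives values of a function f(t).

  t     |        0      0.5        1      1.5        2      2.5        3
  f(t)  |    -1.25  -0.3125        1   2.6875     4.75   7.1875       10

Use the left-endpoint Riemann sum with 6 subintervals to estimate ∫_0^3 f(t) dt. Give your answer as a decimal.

Δt = 0.5.
Sum = 0.5·[(-1.25) + (-0.3125) + 1 + 2.6875 + 4.75 + 7.1875] = 7.03125.

7.03125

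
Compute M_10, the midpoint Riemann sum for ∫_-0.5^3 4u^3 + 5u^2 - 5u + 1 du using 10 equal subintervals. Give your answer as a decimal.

107.05625

Δu = (3 − (-0.5))/10 = 0.35.
Midpoints: -0.325, 0.025, 0.375, 0.725, 1.075, 1.425, 1.775, 2.125, 2.475, 2.825.
f(-0.325) = 3.0158125, f(0.025) = 0.8781875, f(0.375) = 0.0390625, f(0.725) = 1.5274375, f(1.075) = 6.3723125, f(1.425) = 15.6026875, f(1.775) = 30.2475625, f(2.125) = 51.3359375, f(2.475) = 79.8968125, f(2.825) = 116.9591875.
Sum = Δu · [f(-0.325) + f(0.025) + f(0.375) + ...].
Sum = 107.05625.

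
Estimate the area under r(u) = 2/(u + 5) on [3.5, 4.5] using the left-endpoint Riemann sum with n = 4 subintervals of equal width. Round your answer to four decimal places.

0.2256

Δu = (4.5 − 3.5)/4 = 0.25.
Left endpoints: 3.5, 3.75, 4, 4.25.
r(3.5) = 4/17, r(3.75) = 8/35, r(4) = 2/9, r(4.25) = 8/37.
Sum = Δu · [r(3.5) + r(3.75) + r(4) + r(4.25)].
Sum ≈ 0.2256.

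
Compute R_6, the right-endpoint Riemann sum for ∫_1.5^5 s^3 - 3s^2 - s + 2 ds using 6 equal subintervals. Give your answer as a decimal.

44.87109375

Δs = (5 − 1.5)/6 = 7/12.
Right endpoints: 25/12, 8/3, 3.25, 23/6, 53/12, 5.
f(25/12) = -7019/1728, f(8/3) = -82/27, f(3.25) = 1.390625, f(23/6) = 2249/216, f(53/12) = 43577/1728, f(5) = 47.
Sum = Δs · [f(25/12) + f(8/3) + f(3.25) + ...].
Sum = 44.87109375.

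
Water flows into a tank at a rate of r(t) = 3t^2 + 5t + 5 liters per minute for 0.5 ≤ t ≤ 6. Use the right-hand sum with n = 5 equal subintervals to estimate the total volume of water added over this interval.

410.19

Δt = (6 − 0.5)/5 = 1.1.
Right endpoints: 1.6, 2.7, 3.8, 4.9, 6.
r(1.6) = 20.68, r(2.7) = 40.37, r(3.8) = 67.32, r(4.9) = 101.53, r(6) = 143.
Sum = Δt · [r(1.6) + r(2.7) + r(3.8) + r(4.9) + r(6)].
Sum = 410.19.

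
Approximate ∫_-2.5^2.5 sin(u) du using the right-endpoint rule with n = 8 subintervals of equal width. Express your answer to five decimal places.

0.37405

Δu = (2.5 − (-2.5))/8 = 0.625.
Right endpoints: -1.875, -1.25, -0.625, 0, 0.625, 1.25, 1.875, 2.5.
f(-1.875) ≈ -0.95409, f(-1.25) ≈ -0.94898, f(-0.625) ≈ -0.58510, f(0) ≈ 0.00000, f(0.625) ≈ 0.58510, f(1.25) ≈ 0.94898, f(1.875) ≈ 0.95409, f(2.5) ≈ 0.59847.
Sum = Δu · [f(-1.875) + f(-1.25) + f(-0.625) + ...].
Sum ≈ 0.37405.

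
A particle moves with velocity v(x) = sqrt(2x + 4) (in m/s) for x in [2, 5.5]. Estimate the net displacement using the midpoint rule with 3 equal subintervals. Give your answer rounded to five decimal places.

11.82782

Δx = (5.5 − 2)/3 = 7/6.
Midpoints: 31/12, 3.75, 59/12.
v(31/12) ≈ 3.02765, v(3.75) ≈ 3.39116, v(59/12) ≈ 3.71932.
Sum = Δx · [v(31/12) + v(3.75) + v(59/12)].
Sum ≈ 11.82782.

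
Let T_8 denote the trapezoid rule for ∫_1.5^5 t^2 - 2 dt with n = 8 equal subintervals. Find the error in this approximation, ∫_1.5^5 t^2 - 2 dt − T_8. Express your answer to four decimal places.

-0.1117

Exact integral: ∫_1.5^5 f(t) dt ≈ 33.541667.
T_8 ≈ 33.653320.
Error ≈ 33.541667 − 33.653320 ≈ -0.1117.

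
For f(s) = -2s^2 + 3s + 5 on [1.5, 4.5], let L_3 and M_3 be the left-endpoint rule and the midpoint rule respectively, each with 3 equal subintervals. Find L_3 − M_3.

L_3 = -4.
M_3 = -16.
L_3 − M_3 = 12.

12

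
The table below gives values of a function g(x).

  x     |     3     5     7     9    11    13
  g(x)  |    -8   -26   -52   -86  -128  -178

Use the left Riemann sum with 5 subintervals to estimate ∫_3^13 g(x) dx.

Δx = 2.
Sum = 2·[(-8) + (-26) + (-52) + (-86) + (-128)] = -600.

-600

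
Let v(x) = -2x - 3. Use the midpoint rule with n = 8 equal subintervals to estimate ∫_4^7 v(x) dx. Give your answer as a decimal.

Δx = (7 − 4)/8 = 0.375.
Midpoints: 4.1875, 4.5625, 4.9375, 5.3125, 5.6875, 6.0625, 6.4375, 6.8125.
v(4.1875) = -11.375, v(4.5625) = -12.125, v(4.9375) = -12.875, v(5.3125) = -13.625, v(5.6875) = -14.375, v(6.0625) = -15.125, v(6.4375) = -15.875, v(6.8125) = -16.625.
Sum = Δx · [v(4.1875) + v(4.5625) + v(4.9375) + ...].
Sum = -42.

-42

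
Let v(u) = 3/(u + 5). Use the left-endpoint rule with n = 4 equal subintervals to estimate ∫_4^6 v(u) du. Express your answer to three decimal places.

Δu = (6 − 4)/4 = 0.5.
Left endpoints: 4, 4.5, 5, 5.5.
v(4) = 1/3, v(4.5) = 6/19, v(5) = 0.3, v(5.5) = 2/7.
Sum = Δu · [v(4) + v(4.5) + v(5) + v(5.5)].
Sum ≈ 0.617.

0.617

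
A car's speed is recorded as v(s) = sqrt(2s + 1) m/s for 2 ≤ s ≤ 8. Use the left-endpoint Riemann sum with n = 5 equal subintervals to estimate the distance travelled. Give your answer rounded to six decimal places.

Δs = (8 − 2)/5 = 1.2.
Left endpoints: 2, 3.2, 4.4, 5.6, 6.8.
v(2) ≈ 2.236068, v(3.2) ≈ 2.720294, v(4.4) ≈ 3.130495, v(5.6) ≈ 3.492850, v(6.8) ≈ 3.820995.
Sum = Δs · [v(2) + v(3.2) + v(4.4) + v(5.6) + v(6.8)].
Sum ≈ 18.480842.

18.480842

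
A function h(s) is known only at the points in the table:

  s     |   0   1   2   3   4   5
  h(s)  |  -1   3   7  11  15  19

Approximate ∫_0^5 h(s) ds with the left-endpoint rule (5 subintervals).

Δs = 1.
Sum = 1·[(-1) + 3 + 7 + 11 + 15] = 35.

35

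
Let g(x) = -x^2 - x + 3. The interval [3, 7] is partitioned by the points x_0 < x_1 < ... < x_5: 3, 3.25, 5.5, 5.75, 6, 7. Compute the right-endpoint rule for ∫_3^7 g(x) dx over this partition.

-148.09375

Subinterval widths: 0.25, 2.25, 0.25, 0.25, 1.
Right endpoints: 3.25, 5.5, 5.75, 6, 7.
g(3.25) = -10.8125, g(5.5) = -32.75, g(5.75) = -35.8125, g(6) = -39, g(7) = -53.
Sum = Σ Δx_i · g(x_i).
Sum = -148.09375.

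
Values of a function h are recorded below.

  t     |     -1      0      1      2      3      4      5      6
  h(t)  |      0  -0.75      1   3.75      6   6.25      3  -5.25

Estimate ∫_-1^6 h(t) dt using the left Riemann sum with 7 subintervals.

Δt = 1.
Sum = 1·[0 + (-0.75) + 1 + 3.75 + 6 + 6.25 + 3] = 19.25.

19.25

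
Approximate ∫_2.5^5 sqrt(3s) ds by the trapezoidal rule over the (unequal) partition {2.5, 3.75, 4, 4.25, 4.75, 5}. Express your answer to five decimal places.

8.33197

Subinterval widths: 1.25, 0.25, 0.25, 0.5, 0.25.
f(2.5) ≈ 2.73861, f(3.75) ≈ 3.35410, f(4) ≈ 3.46410, f(4.25) ≈ 3.57071, f(4.75) ≈ 3.77492, f(5) ≈ 3.87298.
On each subinterval the trapezoid contributes (Δs_i/2)·[f(s_{i-1}) + f(s_i)].
Sum ≈ 8.33197.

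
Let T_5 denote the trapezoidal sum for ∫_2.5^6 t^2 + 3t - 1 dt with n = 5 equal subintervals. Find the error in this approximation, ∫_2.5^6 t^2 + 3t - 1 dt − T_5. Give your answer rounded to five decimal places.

Exact integral: ∫_2.5^6 f(t) dt ≈ 107.9166667.
T_5 = 108.2025.
Error ≈ 107.9166667 − 108.2025 ≈ -0.28583.

-0.28583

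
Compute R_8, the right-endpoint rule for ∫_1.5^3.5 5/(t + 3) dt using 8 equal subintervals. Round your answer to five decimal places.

Δt = (3.5 − 1.5)/8 = 0.25.
Right endpoints: 1.75, 2, 2.25, 2.5, 2.75, 3, 3.25, 3.5.
f(1.75) = 20/19, f(2) = 1, f(2.25) = 20/21, f(2.5) = 10/11, f(2.75) = 20/23, f(3) = 5/6, f(3.25) = 0.8, f(3.5) = 10/13.
Sum = Δt · [f(1.75) + f(2) + f(2.25) + ...].
Sum ≈ 1.79656.

1.79656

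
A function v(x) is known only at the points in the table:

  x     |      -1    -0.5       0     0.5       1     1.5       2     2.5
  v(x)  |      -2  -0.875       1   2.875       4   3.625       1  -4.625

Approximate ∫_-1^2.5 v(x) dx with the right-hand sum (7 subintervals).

Δx = 0.5.
Sum = 0.5·[(-0.875) + 1 + 2.875 + 4 + 3.625 + 1 + (-4.625)] = 3.5.

3.5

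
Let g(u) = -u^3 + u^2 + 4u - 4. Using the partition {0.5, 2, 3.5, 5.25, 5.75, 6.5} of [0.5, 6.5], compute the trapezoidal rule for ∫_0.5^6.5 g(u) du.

-312.75

Subinterval widths: 1.5, 1.5, 1.75, 0.5, 0.75.
g(0.5) = -1.875, g(2) = 0, g(3.5) = -20.625, g(5.25) = -100.140625, g(5.75) = -138.046875, g(6.5) = -210.375.
On each subinterval the trapezoid contributes (Δu_i/2)·[g(u_{i-1}) + g(u_i)].
Sum = -312.75.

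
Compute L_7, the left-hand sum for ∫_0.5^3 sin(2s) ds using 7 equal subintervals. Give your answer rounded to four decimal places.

-0.0008

Δs = (3 − 0.5)/7 = 5/14.
Left endpoints: 0.5, 6/7, 17/14, 11/7, 27/14, 16/7, 37/14.
f(0.5) ≈ 0.8415, f(6/7) ≈ 0.9897, f(17/14) ≈ 0.6541, f(11/7) ≈ -0.0013, f(27/14) ≈ -0.6560, f(16/7) ≈ -0.9901, f(37/14) ≈ -0.8401.
Sum = Δs · [f(0.5) + f(6/7) + f(17/14) + ...].
Sum ≈ -0.0008.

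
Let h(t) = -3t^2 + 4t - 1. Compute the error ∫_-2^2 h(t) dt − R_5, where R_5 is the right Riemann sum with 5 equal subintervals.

-5.12

Exact integral: ∫_-2^2 h(t) dt = -20.
R_5 = -14.88.
Error = -20 − (-14.88) = -5.12.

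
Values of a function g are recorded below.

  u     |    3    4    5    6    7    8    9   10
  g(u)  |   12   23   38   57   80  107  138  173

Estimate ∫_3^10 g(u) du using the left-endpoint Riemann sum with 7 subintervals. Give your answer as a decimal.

Δu = 1.
Sum = 1·[12 + 23 + 38 + 57 + 80 + 107 + 138] = 455.

455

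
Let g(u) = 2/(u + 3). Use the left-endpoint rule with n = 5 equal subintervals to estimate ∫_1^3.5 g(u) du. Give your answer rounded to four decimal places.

1.0207

Δu = (3.5 − 1)/5 = 0.5.
Left endpoints: 1, 1.5, 2, 2.5, 3.
g(1) = 0.5, g(1.5) = 4/9, g(2) = 0.4, g(2.5) = 4/11, g(3) = 1/3.
Sum = Δu · [g(1) + g(1.5) + g(2) + g(2.5) + g(3)].
Sum ≈ 1.0207.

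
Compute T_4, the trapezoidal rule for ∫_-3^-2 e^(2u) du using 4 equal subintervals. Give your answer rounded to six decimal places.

0.008083

Δu = (-2 − (-3))/4 = 0.25.
f(-3) ≈ 0.002479, f(-2.75) ≈ 0.004087, f(-2.5) ≈ 0.006738, f(-2.25) ≈ 0.011109, f(-2) ≈ 0.018316.
T_4 = (Δu/2)·[f(u_0) + 2f(u_1) + 2f(u_2) + 2f(u_3) + f(u_4)].
Sum ≈ 0.008083.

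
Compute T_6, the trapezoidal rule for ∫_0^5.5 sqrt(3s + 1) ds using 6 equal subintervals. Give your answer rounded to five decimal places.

Δs = (5.5 − 0)/6 = 11/12.
f(0) ≈ 1.00000, f(11/12) ≈ 1.93649, f(11/6) ≈ 2.54951, f(2.75) ≈ 3.04138, f(11/3) ≈ 3.46410, f(55/12) ≈ 3.84057, f(5.5) ≈ 4.18330.
T_6 = (Δs/2)·[f(s_0) + 2f(s_1) + ... + 2f(s_{5}) + f(s_6)].
Sum ≈ 15.97173.

15.97173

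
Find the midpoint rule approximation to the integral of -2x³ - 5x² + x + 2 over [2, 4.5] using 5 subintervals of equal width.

Δx = (4.5 − 2)/5 = 0.5.
Midpoints: 2.25, 2.75, 3.25, 3.75, 4.25.
f(2.25) = -43.84375, f(2.75) = -74.65625, f(3.25) = -116.21875, f(3.75) = -170.03125, f(4.25) = -237.59375.
Sum = Δx · [f(2.25) + f(2.75) + f(3.25) + f(3.75) + f(4.25)].
Sum = -321.171875.

-321.171875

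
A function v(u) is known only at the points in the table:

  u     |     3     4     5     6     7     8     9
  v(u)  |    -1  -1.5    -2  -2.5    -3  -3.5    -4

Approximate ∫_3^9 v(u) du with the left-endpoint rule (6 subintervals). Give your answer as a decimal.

Δu = 1.
Sum = 1·[(-1) + (-1.5) + (-2) + (-2.5) + (-3) + (-3.5)] = -13.5.

-13.5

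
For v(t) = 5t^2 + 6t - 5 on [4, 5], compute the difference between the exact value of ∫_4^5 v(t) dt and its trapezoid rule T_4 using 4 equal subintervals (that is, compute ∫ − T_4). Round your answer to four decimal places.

Exact integral: ∫_4^5 v(t) dt ≈ 123.666667.
T_4 = 123.71875.
Error ≈ 123.666667 − 123.71875 ≈ -0.0521.

-0.0521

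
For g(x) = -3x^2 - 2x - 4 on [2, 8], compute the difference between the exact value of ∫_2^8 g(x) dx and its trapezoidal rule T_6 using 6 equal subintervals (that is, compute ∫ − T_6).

3

Exact integral: ∫_2^8 g(x) dx = -588.
T_6 = -591.
Error = -588 − (-591) = 3.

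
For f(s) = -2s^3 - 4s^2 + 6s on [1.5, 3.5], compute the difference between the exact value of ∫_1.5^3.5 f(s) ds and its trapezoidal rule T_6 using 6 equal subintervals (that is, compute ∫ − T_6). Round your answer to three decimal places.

Exact integral: ∫_1.5^3.5 f(s) ds ≈ -95.16667.
T_6 ≈ -95.87037.
Error ≈ -95.16667 − (-95.87037) ≈ 0.704.

0.704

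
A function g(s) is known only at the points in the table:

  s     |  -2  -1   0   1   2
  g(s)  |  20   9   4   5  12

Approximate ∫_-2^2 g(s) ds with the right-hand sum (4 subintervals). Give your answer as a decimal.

30

Δs = 1.
Sum = 1·[9 + 4 + 5 + 12] = 30.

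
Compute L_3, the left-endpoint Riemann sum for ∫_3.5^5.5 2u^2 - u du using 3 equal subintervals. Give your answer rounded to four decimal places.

62.2963

Δu = (5.5 − 3.5)/3 = 2/3.
Left endpoints: 3.5, 25/6, 29/6.
f(3.5) = 21, f(25/6) = 275/9, f(29/6) = 377/9.
Sum = Δu · [f(3.5) + f(25/6) + f(29/6)].
Sum ≈ 62.2963.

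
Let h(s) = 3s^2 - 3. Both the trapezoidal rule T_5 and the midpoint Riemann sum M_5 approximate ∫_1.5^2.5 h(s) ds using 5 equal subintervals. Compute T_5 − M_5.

T_5 = 9.27.
M_5 = 9.24.
T_5 − M_5 = 0.03.

0.03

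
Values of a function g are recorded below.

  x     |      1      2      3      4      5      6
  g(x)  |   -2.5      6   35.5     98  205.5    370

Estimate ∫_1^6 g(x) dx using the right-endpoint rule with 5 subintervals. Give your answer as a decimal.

715

Δx = 1.
Sum = 1·[6 + 35.5 + 98 + 205.5 + 370] = 715.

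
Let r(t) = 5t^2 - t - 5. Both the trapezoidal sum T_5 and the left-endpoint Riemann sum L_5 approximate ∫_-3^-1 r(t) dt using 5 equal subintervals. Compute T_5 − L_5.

T_5 = 37.6.
L_5 = 46.
T_5 − L_5 = -8.4.

-8.4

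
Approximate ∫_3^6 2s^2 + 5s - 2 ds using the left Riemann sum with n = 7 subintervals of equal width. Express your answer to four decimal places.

172.8980

Δs = (6 − 3)/7 = 3/7.
Left endpoints: 3, 24/7, 27/7, 30/7, 33/7, 36/7, 39/7.
f(3) = 31, f(24/7) = 1894/49, f(27/7) = 2305/49, f(30/7) = 2752/49, f(33/7) = 3235/49, f(36/7) = 3754/49, f(39/7) = 4309/49.
Sum = Δs · [f(3) + f(24/7) + f(27/7) + ...].
Sum ≈ 172.8980.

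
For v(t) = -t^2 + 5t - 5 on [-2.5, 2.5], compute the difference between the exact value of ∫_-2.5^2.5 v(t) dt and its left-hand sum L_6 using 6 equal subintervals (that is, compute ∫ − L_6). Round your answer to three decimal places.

10.995

Exact integral: ∫_-2.5^2.5 v(t) dt ≈ -35.41667.
L_6 ≈ -46.41204.
Error ≈ -35.41667 − (-46.41204) ≈ 10.995.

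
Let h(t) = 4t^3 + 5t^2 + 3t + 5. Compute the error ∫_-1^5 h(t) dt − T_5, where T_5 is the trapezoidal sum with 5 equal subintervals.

-41.76

Exact integral: ∫_-1^5 h(t) dt = 900.
T_5 = 941.76.
Error = 900 − 941.76 = -41.76.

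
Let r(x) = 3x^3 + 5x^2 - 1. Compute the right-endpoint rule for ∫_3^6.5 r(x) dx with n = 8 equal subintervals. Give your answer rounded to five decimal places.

Δx = (6.5 − 3)/8 = 0.4375.
Right endpoints: 3.4375, 3.875, 4.3125, 4.75, 5.1875, 5.625, 6.0625, 6.5.
r(3.4375) = 737029/4096, r(3.875) = 127301/512, r(4.3125) = 1362311/4096, r(4.75) = 433.328125, r(5.1875) = 2262385/4096, r(5.625) = 353863/512, r(6.0625) = 3486643/4096, r(6.5) = 1034.125.
Sum = Δx · [r(3.4375) + r(3.875) + r(4.3125) + ...].
Sum ≈ 1891.45776.

1891.45776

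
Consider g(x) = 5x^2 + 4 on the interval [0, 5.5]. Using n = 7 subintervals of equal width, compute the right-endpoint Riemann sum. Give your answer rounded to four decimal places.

Δx = (5.5 − 0)/7 = 11/14.
Right endpoints: 11/14, 11/7, 33/14, 22/7, 55/14, 33/7, 5.5.
g(11/14) = 1389/196, g(11/7) = 801/49, g(33/14) = 6229/196, g(22/7) = 2616/49, g(55/14) = 15909/196, g(33/7) = 5641/49, g(5.5) = 155.25.
Sum = Δx · [g(11/14) + g(11/7) + g(33/14) + ...].
Sum ≈ 361.5408.

361.5408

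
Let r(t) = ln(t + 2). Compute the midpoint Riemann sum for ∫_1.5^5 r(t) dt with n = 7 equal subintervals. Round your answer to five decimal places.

Δt = (5 − 1.5)/7 = 0.5.
Midpoints: 1.75, 2.25, 2.75, 3.25, 3.75, 4.25, 4.75.
r(1.75) ≈ 1.32176, r(2.25) ≈ 1.44692, r(2.75) ≈ 1.55814, r(3.25) ≈ 1.65823, r(3.75) ≈ 1.74920, r(4.25) ≈ 1.83258, r(4.75) ≈ 1.90954.
Sum = Δt · [r(1.75) + r(2.25) + r(2.75) + ...].
Sum ≈ 5.73819.

5.73819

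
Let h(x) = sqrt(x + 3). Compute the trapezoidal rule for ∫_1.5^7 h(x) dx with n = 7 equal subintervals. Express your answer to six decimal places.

Δx = (7 − 1.5)/7 = 11/14.
h(1.5) ≈ 2.121320, h(16/7) ≈ 2.299068, h(43/14) ≈ 2.464027, h(27/7) ≈ 2.618615, h(65/14) ≈ 2.764572, h(38/7) ≈ 2.903200, h(87/14) ≈ 3.035504, h(7) ≈ 3.162278.
T_7 = (Δx/2)·[h(x_0) + 2h(x_1) + ... + 2h(x_{6}) + h(x_7)].
Sum ≈ 14.713902.

14.713902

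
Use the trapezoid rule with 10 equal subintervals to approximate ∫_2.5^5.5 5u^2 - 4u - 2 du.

Δu = (5.5 − 2.5)/10 = 0.3.
f(2.5) = 19.25, f(2.8) = 26, f(3.1) = 33.65, f(3.4) = 42.2, f(3.7) = 51.65, f(4) = 62, f(4.3) = 73.25, f(4.6) = 85.4, f(4.9) = 98.45, f(5.2) = 112.4, f(5.5) = 127.25.
T_10 = (Δu/2)·[f(u_0) + 2f(u_1) + ... + 2f(u_{9}) + f(u_10)].
Sum = 197.475.

197.475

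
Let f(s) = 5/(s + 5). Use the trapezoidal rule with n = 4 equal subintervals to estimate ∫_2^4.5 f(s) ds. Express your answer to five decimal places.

1.52842

Δs = (4.5 − 2)/4 = 0.625.
f(2) = 5/7, f(2.625) = 40/61, f(3.25) = 20/33, f(3.875) = 40/71, f(4.5) = 10/19.
T_4 = (Δs/2)·[f(s_0) + 2f(s_1) + 2f(s_2) + 2f(s_3) + f(s_4)].
Sum ≈ 1.52842.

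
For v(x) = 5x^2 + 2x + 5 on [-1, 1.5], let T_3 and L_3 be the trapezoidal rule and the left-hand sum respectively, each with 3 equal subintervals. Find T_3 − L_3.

T_3 ≈ 22.48843.
L_3 ≈ 17.80093.
T_3 − L_3 = 4.6875.

4.6875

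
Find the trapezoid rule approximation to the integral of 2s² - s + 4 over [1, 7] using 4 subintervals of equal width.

Δs = (7 − 1)/4 = 1.5.
f(1) = 5, f(2.5) = 14, f(4) = 32, f(5.5) = 59, f(7) = 95.
T_4 = (Δs/2)·[f(s_0) + 2f(s_1) + 2f(s_2) + 2f(s_3) + f(s_4)].
Sum = 232.5.

232.5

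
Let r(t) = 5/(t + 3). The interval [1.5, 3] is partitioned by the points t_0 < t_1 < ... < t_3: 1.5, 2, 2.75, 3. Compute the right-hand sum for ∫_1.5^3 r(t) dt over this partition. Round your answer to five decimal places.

Subinterval widths: 0.5, 0.75, 0.25.
Right endpoints: 2, 2.75, 3.
r(2) = 1, r(2.75) = 20/23, r(3) = 5/6.
Sum = Σ Δt_i · r(t_i).
Sum ≈ 1.36051.

1.36051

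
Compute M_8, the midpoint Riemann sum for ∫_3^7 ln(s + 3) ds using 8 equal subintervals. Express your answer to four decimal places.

8.2760

Δs = (7 − 3)/8 = 0.5.
Midpoints: 3.25, 3.75, 4.25, 4.75, 5.25, 5.75, 6.25, 6.75.
f(3.25) ≈ 1.8326, f(3.75) ≈ 1.9095, f(4.25) ≈ 1.9810, f(4.75) ≈ 2.0477, f(5.25) ≈ 2.1102, f(5.75) ≈ 2.1691, f(6.25) ≈ 2.2246, f(6.75) ≈ 2.2773.
Sum = Δs · [f(3.25) + f(3.75) + f(4.25) + ...].
Sum ≈ 8.2760.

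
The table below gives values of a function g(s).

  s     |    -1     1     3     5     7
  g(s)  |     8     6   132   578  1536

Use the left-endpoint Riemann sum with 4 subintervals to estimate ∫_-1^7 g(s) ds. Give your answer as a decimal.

Δs = 2.
Sum = 2·[8 + 6 + 132 + 578] = 1448.

1448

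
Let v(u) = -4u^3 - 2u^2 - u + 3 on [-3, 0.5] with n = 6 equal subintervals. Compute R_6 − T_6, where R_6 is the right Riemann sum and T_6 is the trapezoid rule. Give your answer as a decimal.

R_6 ≈ 52.74711.
T_6 ≈ 80.30961.
R_6 − T_6 = -27.5625.

-27.5625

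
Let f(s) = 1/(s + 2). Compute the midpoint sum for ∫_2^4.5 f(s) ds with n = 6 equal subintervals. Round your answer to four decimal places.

Δs = (4.5 − 2)/6 = 5/12.
Midpoints: 53/24, 2.625, 73/24, 83/24, 3.875, 103/24.
f(53/24) = 24/101, f(2.625) = 8/37, f(73/24) = 24/121, f(83/24) = 24/131, f(3.875) = 8/47, f(103/24) = 24/151.
Sum = Δs · [f(53/24) + f(2.625) + f(73/24) + ...].
Sum ≈ 0.4852.

0.4852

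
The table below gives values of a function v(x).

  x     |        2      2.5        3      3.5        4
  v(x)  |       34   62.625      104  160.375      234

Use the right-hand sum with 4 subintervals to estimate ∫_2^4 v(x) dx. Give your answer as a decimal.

Δx = 0.5.
Sum = 0.5·[62.625 + 104 + 160.375 + 234] = 280.5.

280.5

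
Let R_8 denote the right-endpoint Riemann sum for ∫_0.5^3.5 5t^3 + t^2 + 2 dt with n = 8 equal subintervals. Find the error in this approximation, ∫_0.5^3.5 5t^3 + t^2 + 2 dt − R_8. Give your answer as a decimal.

Exact integral: ∫_0.5^3.5 f(t) dt = 207.75.
R_8 = 252.2578125.
Error = 207.75 − 252.2578125 = -44.5078125.

-44.5078125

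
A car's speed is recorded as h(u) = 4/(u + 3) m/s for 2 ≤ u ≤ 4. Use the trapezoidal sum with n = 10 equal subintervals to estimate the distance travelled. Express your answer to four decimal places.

1.3462

Δu = (4 − 2)/10 = 0.2.
h(2) = 0.8, h(2.2) = 10/13, h(2.4) = 20/27, h(2.6) = 5/7, h(2.8) = 20/29, h(3) = 2/3, h(3.2) = 20/31, h(3.4) = 0.625, h(3.6) = 20/33, h(3.8) = 10/17, h(4) = 4/7.
T_10 = (Δu/2)·[h(u_0) + 2h(u_1) + ... + 2h(u_{9}) + h(u_10)].
Sum ≈ 1.3462.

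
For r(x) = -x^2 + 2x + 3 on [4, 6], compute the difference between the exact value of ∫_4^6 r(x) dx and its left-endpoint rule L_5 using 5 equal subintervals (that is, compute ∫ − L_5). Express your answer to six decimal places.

-3.146667

Exact integral: ∫_4^6 r(x) dx ≈ -24.66666667.
L_5 = -21.52.
Error ≈ -24.66666667 − (-21.52) ≈ -3.146667.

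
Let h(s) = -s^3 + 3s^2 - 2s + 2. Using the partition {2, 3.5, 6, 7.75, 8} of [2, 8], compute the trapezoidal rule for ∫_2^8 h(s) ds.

-612.046875

Subinterval widths: 1.5, 2.5, 1.75, 0.25.
h(2) = 2, h(3.5) = -11.125, h(6) = -118, h(7.75) = -298.796875, h(8) = -334.
On each subinterval the trapezoid contributes (Δs_i/2)·[h(s_{i-1}) + h(s_i)].
Sum = -612.046875.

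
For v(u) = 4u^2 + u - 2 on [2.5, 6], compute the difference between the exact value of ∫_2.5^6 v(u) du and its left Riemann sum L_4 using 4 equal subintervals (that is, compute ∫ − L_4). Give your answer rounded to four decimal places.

Exact integral: ∫_2.5^6 v(u) du ≈ 275.041667.
L_4 = 223.234375.
Error ≈ 275.041667 − 223.234375 ≈ 51.8073.

51.8073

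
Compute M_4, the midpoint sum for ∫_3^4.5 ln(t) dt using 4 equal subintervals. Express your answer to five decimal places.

Δt = (4.5 − 3)/4 = 0.375.
Midpoints: 3.1875, 3.5625, 3.9375, 4.3125.
f(3.1875) ≈ 1.15924, f(3.5625) ≈ 1.27046, f(3.9375) ≈ 1.37055, f(4.3125) ≈ 1.46152.
Sum = Δt · [f(3.1875) + f(3.5625) + f(3.9375) + f(4.3125)].
Sum ≈ 1.97316.

1.97316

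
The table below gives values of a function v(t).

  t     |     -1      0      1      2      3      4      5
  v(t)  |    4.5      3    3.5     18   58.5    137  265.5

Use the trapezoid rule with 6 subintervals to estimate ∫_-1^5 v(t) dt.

Δt = 1.
T_6 = (1/2)·[4.5 + 2·3 + 2·3.5 + 2·18 + 2·58.5 + 2·137 + 265.5] = 355.

355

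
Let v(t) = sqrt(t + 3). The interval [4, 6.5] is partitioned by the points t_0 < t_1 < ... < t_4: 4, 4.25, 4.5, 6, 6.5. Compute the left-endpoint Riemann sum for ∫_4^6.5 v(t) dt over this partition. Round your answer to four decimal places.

Subinterval widths: 0.25, 0.25, 1.5, 0.5.
Left endpoints: 4, 4.25, 4.5, 6.
v(4) ≈ 2.6458, v(4.25) ≈ 2.6926, v(4.5) ≈ 2.7386, v(6) ≈ 3.0000.
Sum = Σ Δt_i · v(t_i).
Sum ≈ 6.9425.

6.9425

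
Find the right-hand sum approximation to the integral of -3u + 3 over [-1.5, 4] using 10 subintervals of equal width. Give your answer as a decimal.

Δu = (4 − (-1.5))/10 = 0.55.
Right endpoints: -0.95, -0.4, 0.15, 0.7, 1.25, 1.8, 2.35, 2.9, 3.45, 4.
f(-0.95) = 5.85, f(-0.4) = 4.2, f(0.15) = 2.55, f(0.7) = 0.9, f(1.25) = -0.75, f(1.8) = -2.4, f(2.35) = -4.05, f(2.9) = -5.7, f(3.45) = -7.35, f(4) = -9.
Sum = Δu · [f(-0.95) + f(-0.4) + f(0.15) + ...].
Sum = -8.6625.

-8.6625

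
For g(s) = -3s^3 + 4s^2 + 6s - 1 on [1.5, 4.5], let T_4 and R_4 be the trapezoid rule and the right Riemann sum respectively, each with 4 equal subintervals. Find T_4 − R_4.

64.96875

T_4 = -142.21875.
R_4 = -207.1875.
T_4 − R_4 = 64.96875.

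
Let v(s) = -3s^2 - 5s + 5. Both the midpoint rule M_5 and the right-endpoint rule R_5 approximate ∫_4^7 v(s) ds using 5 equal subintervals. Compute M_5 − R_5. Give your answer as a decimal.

M_5 = -346.23.
R_5 = -381.24.
M_5 − R_5 = 35.01.

35.01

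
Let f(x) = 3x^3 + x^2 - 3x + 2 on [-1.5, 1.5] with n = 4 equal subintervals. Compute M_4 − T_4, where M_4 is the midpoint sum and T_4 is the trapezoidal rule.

M_4 = 8.109375.
T_4 = 8.53125.
M_4 − T_4 = -0.421875.

-0.421875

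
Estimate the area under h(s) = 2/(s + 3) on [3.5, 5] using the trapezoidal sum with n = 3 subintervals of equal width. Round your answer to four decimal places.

Δs = (5 − 3.5)/3 = 0.5.
h(3.5) = 4/13, h(4) = 2/7, h(4.5) = 4/15, h(5) = 0.25.
T_3 = (Δs/2)·[h(s_0) + 2h(s_1) + 2h(s_2) + h(s_3)].
Sum ≈ 0.4156.

0.4156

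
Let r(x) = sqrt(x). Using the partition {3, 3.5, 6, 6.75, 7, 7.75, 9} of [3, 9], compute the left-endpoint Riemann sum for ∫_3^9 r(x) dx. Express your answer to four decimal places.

Subinterval widths: 0.5, 2.5, 0.75, 0.25, 0.75, 1.25.
Left endpoints: 3, 3.5, 6, 6.75, 7, 7.75.
r(3) ≈ 1.7321, r(3.5) ≈ 1.8708, r(6) ≈ 2.4495, r(6.75) ≈ 2.5981, r(7) ≈ 2.6458, r(7.75) ≈ 2.7839.
Sum = Σ Δx_i · r(x_i).
Sum ≈ 13.4939.

13.4939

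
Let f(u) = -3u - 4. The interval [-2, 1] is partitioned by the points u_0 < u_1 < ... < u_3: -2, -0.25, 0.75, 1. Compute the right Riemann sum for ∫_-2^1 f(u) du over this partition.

Subinterval widths: 1.75, 1, 0.25.
Right endpoints: -0.25, 0.75, 1.
f(-0.25) = -3.25, f(0.75) = -6.25, f(1) = -7.
Sum = Σ Δu_i · f(u_i).
Sum = -13.6875.

-13.6875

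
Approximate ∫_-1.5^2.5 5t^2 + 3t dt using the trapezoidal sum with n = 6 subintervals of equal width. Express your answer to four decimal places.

Δt = (2.5 − (-1.5))/6 = 2/3.
f(-1.5) = 6.75, f(-5/6) = 35/36, f(-1/6) = -13/36, f(0.5) = 2.75, f(7/6) = 371/36, f(11/6) = 803/36, f(2.5) = 38.75.
T_6 = (Δt/2)·[f(t_0) + 2f(t_1) + ... + 2f(t_{5}) + f(t_6)].
Sum ≈ 39.1481.

39.1481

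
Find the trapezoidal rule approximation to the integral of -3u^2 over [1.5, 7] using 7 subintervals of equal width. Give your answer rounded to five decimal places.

Δu = (7 − 1.5)/7 = 11/14.
f(1.5) = -6.75, f(16/7) = -768/49, f(43/14) = -5547/196, f(27/7) = -2187/49, f(65/14) = -12675/196, f(38/7) = -4332/49, f(87/14) = -22707/196, f(7) = -147.
T_7 = (Δu/2)·[f(u_0) + 2f(u_1) + ... + 2f(u_{6}) + f(u_7)].
Sum ≈ -341.32270.

-341.32270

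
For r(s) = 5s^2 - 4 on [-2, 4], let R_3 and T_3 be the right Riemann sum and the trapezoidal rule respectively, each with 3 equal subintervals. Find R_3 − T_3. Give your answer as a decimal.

R_3 = 176.
T_3 = 116.
R_3 − T_3 = 60.

60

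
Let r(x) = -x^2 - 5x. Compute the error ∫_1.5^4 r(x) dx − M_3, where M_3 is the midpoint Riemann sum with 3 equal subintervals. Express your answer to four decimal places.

-0.1447

Exact integral: ∫_1.5^4 r(x) dx ≈ -54.583333.
M_3 ≈ -54.438657.
Error ≈ -54.583333 − (-54.438657) ≈ -0.1447.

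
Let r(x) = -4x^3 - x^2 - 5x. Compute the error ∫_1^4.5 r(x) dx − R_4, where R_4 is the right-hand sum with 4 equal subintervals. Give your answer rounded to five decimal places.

188.98177

Exact integral: ∫_1^4.5 r(x) dx ≈ -487.2291667.
R_4 = -676.2109375.
Error ≈ -487.2291667 − (-676.2109375) ≈ 188.98177.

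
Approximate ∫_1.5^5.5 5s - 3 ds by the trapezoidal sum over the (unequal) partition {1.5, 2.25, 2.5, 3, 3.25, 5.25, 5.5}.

Subinterval widths: 0.75, 0.25, 0.5, 0.25, 2, 0.25.
f(1.5) = 4.5, f(2.25) = 8.25, f(2.5) = 9.5, f(3) = 12, f(3.25) = 13.25, f(5.25) = 23.25, f(5.5) = 24.5.
On each subinterval the trapezoid contributes (Δs_i/2)·[f(s_{i-1}) + f(s_i)].
Sum = 58.

58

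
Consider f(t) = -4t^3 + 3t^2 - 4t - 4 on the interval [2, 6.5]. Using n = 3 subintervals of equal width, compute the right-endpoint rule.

-2405.25

Δt = (6.5 − 2)/3 = 1.5.
Right endpoints: 3.5, 5, 6.5.
f(3.5) = -152.75, f(5) = -449, f(6.5) = -1001.75.
Sum = Δt · [f(3.5) + f(5) + f(6.5)].
Sum = -2405.25.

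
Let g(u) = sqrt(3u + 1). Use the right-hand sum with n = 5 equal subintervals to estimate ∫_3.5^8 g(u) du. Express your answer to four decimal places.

Δu = (8 − 3.5)/5 = 0.9.
Right endpoints: 4.4, 5.3, 6.2, 7.1, 8.
g(4.4) ≈ 3.7683, g(5.3) ≈ 4.1110, g(6.2) ≈ 4.4272, g(7.1) ≈ 4.7223, g(8) ≈ 5.0000.
Sum = Δu · [g(4.4) + g(5.3) + g(6.2) + g(7.1) + g(8)].
Sum ≈ 19.8259.

19.8259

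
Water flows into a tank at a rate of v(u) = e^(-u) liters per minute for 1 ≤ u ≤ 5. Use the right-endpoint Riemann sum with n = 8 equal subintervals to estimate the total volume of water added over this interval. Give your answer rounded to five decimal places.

0.27835

Δu = (5 − 1)/8 = 0.5.
Right endpoints: 1.5, 2, 2.5, 3, 3.5, 4, 4.5, 5.
v(1.5) ≈ 0.22313, v(2) ≈ 0.13534, v(2.5) ≈ 0.08208, v(3) ≈ 0.04979, v(3.5) ≈ 0.03020, v(4) ≈ 0.01832, v(4.5) ≈ 0.01111, v(5) ≈ 0.00674.
Sum = Δu · [v(1.5) + v(2) + v(2.5) + ...].
Sum ≈ 0.27835.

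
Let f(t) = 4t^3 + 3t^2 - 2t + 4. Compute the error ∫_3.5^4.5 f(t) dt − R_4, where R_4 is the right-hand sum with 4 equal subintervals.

-27.40625

Exact integral: ∫_3.5^4.5 f(t) dt = 304.25.
R_4 = 331.65625.
Error = 304.25 − 331.65625 = -27.40625.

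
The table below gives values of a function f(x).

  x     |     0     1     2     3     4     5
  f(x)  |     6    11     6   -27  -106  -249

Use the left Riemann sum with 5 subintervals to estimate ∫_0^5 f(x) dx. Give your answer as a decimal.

-110

Δx = 1.
Sum = 1·[6 + 11 + 6 + (-27) + (-106)] = -110.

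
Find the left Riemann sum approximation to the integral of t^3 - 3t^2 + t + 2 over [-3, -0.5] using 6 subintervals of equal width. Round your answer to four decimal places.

-58.6697

Δt = (-0.5 − (-3))/6 = 5/12.
Left endpoints: -3, -31/12, -13/6, -1.75, -4/3, -11/12.
f(-3) = -55, f(-31/12) = -65395/1728, f(-13/6) = -5275/216, f(-1.75) = -14.296875, f(-4/3) = -190/27, f(-11/12) = -3815/1728.
Sum = Δt · [f(-3) + f(-31/12) + f(-13/6) + ...].
Sum ≈ -58.6697.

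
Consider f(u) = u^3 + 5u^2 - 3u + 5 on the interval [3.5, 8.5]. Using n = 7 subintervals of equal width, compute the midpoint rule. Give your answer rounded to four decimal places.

2149.6939

Δu = (8.5 − 3.5)/7 = 5/7.
Midpoints: 27/7, 32/7, 37/7, 6, 47/7, 52/7, 57/7.
f(27/7) = 42944/343, f(32/7) = 65619/343, f(37/7) = 94844/343, f(6) = 383, f(47/7) = 175944/343, f(52/7) = 229319/343, f(57/7) = 292244/343.
Sum = Δu · [f(27/7) + f(32/7) + f(37/7) + ...].
Sum ≈ 2149.6939.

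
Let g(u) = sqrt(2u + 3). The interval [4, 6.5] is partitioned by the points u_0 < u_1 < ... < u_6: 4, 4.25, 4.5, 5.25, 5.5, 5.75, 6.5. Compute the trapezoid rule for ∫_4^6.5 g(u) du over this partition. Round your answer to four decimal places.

Subinterval widths: 0.25, 0.25, 0.75, 0.25, 0.25, 0.75.
g(4) ≈ 3.3166, g(4.25) ≈ 3.3912, g(4.5) ≈ 3.4641, g(5.25) ≈ 3.6742, g(5.5) ≈ 3.7417, g(5.75) ≈ 3.8079, g(6.5) ≈ 4.0000.
On each subinterval the trapezoid contributes (Δu_i/2)·[g(u_{i-1}) + g(u_i)].
Sum ≈ 9.1709.

9.1709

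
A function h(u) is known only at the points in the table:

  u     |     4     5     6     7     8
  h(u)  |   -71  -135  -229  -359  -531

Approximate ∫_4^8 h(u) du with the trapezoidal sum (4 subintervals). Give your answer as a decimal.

Δu = 1.
T_4 = (1/2)·[(-71) + 2·(-135) + 2·(-229) + 2·(-359) + (-531)] = -1024.

-1024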